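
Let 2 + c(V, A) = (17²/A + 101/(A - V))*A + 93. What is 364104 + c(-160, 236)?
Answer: 36089875/99 ≈ 3.6454e+5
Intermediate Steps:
c(V, A) = 91 + A*(101/(A - V) + 289/A) (c(V, A) = -2 + ((17²/A + 101/(A - V))*A + 93) = -2 + ((289/A + 101/(A - V))*A + 93) = -2 + ((101/(A - V) + 289/A)*A + 93) = -2 + (A*(101/(A - V) + 289/A) + 93) = -2 + (93 + A*(101/(A - V) + 289/A)) = 91 + A*(101/(A - V) + 289/A))
364104 + c(-160, 236) = 364104 + (-380*(-160) + 481*236)/(236 - 1*(-160)) = 364104 + (60800 + 113516)/(236 + 160) = 364104 + 174316/396 = 364104 + (1/396)*174316 = 364104 + 43579/99 = 36089875/99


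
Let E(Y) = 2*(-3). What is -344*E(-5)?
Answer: 2064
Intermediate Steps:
E(Y) = -6
-344*E(-5) = -344*(-6) = 2064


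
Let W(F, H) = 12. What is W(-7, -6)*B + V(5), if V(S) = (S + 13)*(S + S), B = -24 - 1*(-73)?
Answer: 768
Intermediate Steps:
B = 49 (B = -24 + 73 = 49)
V(S) = 2*S*(13 + S) (V(S) = (13 + S)*(2*S) = 2*S*(13 + S))
W(-7, -6)*B + V(5) = 12*49 + 2*5*(13 + 5) = 588 + 2*5*18 = 588 + 180 = 768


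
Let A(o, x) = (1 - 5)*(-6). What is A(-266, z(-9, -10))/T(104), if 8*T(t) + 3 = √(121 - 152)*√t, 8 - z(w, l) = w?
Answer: -576/3233 - 384*I*√806/3233 ≈ -0.17816 - 3.372*I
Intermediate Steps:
z(w, l) = 8 - w
A(o, x) = 24 (A(o, x) = -4*(-6) = 24)
T(t) = -3/8 + I*√31*√t/8 (T(t) = -3/8 + (√(121 - 152)*√t)/8 = -3/8 + (√(-31)*√t)/8 = -3/8 + ((I*√31)*√t)/8 = -3/8 + (I*√31*√t)/8 = -3/8 + I*√31*√t/8)
A(-266, z(-9, -10))/T(104) = 24/(-3/8 + I*√31*√104/8) = 24/(-3/8 + I*√31*(2*√26)/8) = 24/(-3/8 + I*√806/4)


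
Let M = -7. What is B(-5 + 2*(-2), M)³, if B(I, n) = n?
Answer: -343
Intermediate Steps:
B(-5 + 2*(-2), M)³ = (-7)³ = -343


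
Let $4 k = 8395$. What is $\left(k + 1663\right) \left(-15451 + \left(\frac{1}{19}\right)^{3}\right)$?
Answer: $- \frac{398664276294}{6859} \approx -5.8123 \cdot 10^{7}$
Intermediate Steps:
$k = \frac{8395}{4}$ ($k = \frac{1}{4} \cdot 8395 = \frac{8395}{4} \approx 2098.8$)
$\left(k + 1663\right) \left(-15451 + \left(\frac{1}{19}\right)^{3}\right) = \left(\frac{8395}{4} + 1663\right) \left(-15451 + \left(\frac{1}{19}\right)^{3}\right) = \frac{15047 \left(-15451 + \left(\frac{1}{19}\right)^{3}\right)}{4} = \frac{15047 \left(-15451 + \frac{1}{6859}\right)}{4} = \frac{15047}{4} \left(- \frac{105978408}{6859}\right) = - \frac{398664276294}{6859}$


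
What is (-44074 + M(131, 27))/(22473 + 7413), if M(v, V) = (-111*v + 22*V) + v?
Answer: -28945/14943 ≈ -1.9370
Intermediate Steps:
M(v, V) = -110*v + 22*V
(-44074 + M(131, 27))/(22473 + 7413) = (-44074 + (-110*131 + 22*27))/(22473 + 7413) = (-44074 + (-14410 + 594))/29886 = (-44074 - 13816)*(1/29886) = -57890*1/29886 = -28945/14943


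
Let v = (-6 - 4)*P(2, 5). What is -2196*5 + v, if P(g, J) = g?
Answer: -11000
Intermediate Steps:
v = -20 (v = (-6 - 4)*2 = -10*2 = -20)
-2196*5 + v = -2196*5 - 20 = -122*90 - 20 = -10980 - 20 = -11000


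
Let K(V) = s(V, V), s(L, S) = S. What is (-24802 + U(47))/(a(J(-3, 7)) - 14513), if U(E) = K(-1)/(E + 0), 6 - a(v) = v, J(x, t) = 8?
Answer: 233139/136441 ≈ 1.7087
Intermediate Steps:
a(v) = 6 - v
K(V) = V
U(E) = -1/E (U(E) = -1/(E + 0) = -1/E)
(-24802 + U(47))/(a(J(-3, 7)) - 14513) = (-24802 - 1/47)/((6 - 1*8) - 14513) = (-24802 - 1*1/47)/((6 - 8) - 14513) = (-24802 - 1/47)/(-2 - 14513) = -1165695/47/(-14515) = -1165695/47*(-1/14515) = 233139/136441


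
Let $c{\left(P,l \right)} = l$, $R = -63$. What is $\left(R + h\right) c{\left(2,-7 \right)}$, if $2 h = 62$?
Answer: $224$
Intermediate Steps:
$h = 31$ ($h = \frac{1}{2} \cdot 62 = 31$)
$\left(R + h\right) c{\left(2,-7 \right)} = \left(-63 + 31\right) \left(-7\right) = \left(-32\right) \left(-7\right) = 224$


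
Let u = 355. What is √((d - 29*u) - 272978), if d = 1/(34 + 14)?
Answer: I*√40791309/12 ≈ 532.23*I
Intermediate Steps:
d = 1/48 ≈ 0.020833
√((d - 29*u) - 272978) = √((1/48 - 29*355) - 272978) = √((1/48 - 10295) - 272978) = √(-494159/48 - 272978) = √(-13597103/48) = I*√40791309/12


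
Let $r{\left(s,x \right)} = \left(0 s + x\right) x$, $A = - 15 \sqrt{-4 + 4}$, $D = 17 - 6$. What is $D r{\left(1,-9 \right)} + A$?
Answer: $891$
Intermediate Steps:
$D = 11$
$A = 0$ ($A = - 15 \sqrt{0} = \left(-15\right) 0 = 0$)
$r{\left(s,x \right)} = x^{2}$ ($r{\left(s,x \right)} = \left(0 + x\right) x = x x = x^{2}$)
$D r{\left(1,-9 \right)} + A = 11 \left(-9\right)^{2} + 0 = 11 \cdot 81 + 0 = 891 + 0 = 891$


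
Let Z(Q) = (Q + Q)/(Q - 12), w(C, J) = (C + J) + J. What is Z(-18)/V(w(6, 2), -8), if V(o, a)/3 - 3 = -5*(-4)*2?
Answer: 2/215 ≈ 0.0093023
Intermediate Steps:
w(C, J) = C + 2*J
V(o, a) = 129 (V(o, a) = 9 + 3*(-5*(-4)*2) = 9 + 3*(20*2) = 9 + 3*40 = 9 + 120 = 129)
Z(Q) = 2*Q/(-12 + Q) (Z(Q) = (2*Q)/(-12 + Q) = 2*Q/(-12 + Q))
Z(-18)/V(w(6, 2), -8) = (2*(-18)/(-12 - 18))/129 = (2*(-18)/(-30))*(1/129) = (2*(-18)*(-1/30))*(1/129) = (6/5)*(1/129) = 2/215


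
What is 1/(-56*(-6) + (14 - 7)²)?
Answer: 1/385 ≈ 0.0025974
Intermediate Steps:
1/(-56*(-6) + (14 - 7)²) = 1/(336 + 7²) = 1/(336 + 49) = 1/385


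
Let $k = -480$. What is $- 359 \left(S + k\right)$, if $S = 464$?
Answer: $5744$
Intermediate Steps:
$- 359 \left(S + k\right) = - 359 \left(464 - 480\right) = \left(-359\right) \left(-16\right) = 5744$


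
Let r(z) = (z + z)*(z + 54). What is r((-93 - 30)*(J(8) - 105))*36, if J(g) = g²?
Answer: 1850700312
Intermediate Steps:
r(z) = 2*z*(54 + z) (r(z) = (2*z)*(54 + z) = 2*z*(54 + z))
r((-93 - 30)*(J(8) - 105))*36 = (2*((-93 - 30)*(8² - 105))*(54 + (-93 - 30)*(8² - 105)))*36 = (2*(-123*(64 - 105))*(54 - 123*(64 - 105)))*36 = (2*(-123*(-41))*(54 - 123*(-41)))*36 = (2*5043*(54 + 5043))*36 = (2*5043*5097)*36 = 51408342*36 = 1850700312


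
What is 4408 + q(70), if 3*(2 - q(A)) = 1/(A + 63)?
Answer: 1759589/399 ≈ 4410.0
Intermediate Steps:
q(A) = 2 - 1/(3*(63 + A)) (q(A) = 2 - 1/(3*(A + 63)) = 2 - 1/(3*(63 + A)))
4408 + q(70) = 4408 + (377 + 6*70)/(3*(63 + 70)) = 4408 + (⅓)*(377 + 420)/133 = 4408 + (⅓)*(1/133)*797 = 4408 + 797/399 = 1759589/399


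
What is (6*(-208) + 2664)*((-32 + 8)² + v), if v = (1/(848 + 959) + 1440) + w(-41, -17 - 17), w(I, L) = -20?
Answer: 5107190568/1807 ≈ 2.8263e+6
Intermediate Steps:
v = 2565941/1807 (v = (1/(848 + 959) + 1440) - 20 = (1/1807 + 1440) - 20 = 2602081/1807 - 20 = 2565941/1807 ≈ 1420.0)
(6*(-208) + 2664)*((-32 + 8)² + v) = (6*(-208) + 2664)*((-32 + 8)² + 2565941/1807) = (-1248 + 2664)*((-24)² + 2565941/1807) = 1416*(576 + 2565941/1807) = 1416*(3606773/1807) = 5107190568/1807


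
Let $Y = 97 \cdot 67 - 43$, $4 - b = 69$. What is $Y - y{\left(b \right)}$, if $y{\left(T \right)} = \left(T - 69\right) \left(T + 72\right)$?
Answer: $7394$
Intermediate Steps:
$b = -65$ ($b = 4 - 69 = -65$)
$y{\left(T \right)} = \left(-69 + T\right) \left(72 + T\right)$
$Y = 6456$ ($Y = 6499 - 43 = 6456$)
$Y - y{\left(b \right)} = 6456 - \left(-4968 + \left(-65\right)^{2} + 3 \left(-65\right)\right) = 6456 - \left(-4968 + 4225 - 195\right) = 6456 - -938 = 6456 + 938 = 7394$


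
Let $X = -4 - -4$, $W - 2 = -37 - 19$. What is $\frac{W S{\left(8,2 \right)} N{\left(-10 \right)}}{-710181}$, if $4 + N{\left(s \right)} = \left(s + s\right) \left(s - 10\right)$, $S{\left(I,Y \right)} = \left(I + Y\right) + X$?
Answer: $\frac{7920}{26303} \approx 0.30111$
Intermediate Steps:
$W = -54$ ($W = 2 - 56 = -54$)
$X = 0$ ($X = -4 + 4 = 0$)
$S{\left(I,Y \right)} = I + Y$ ($S{\left(I,Y \right)} = \left(I + Y\right) + 0 = I + Y$)
$N{\left(s \right)} = -4 + 2 s \left(-10 + s\right)$ ($N{\left(s \right)} = -4 + \left(s + s\right) \left(s - 10\right) = -4 + 2 s \left(-10 + s\right)$)
$\frac{W S{\left(8,2 \right)} N{\left(-10 \right)}}{-710181} = \frac{- 54 \left(8 + 2\right) \left(-4 - -200 + 2 \left(-10\right)^{2}\right)}{-710181} = \left(-54\right) 10 \left(-4 + 200 + 2 \cdot 100\right) \left(- \frac{1}{710181}\right) = - 540 \left(-4 + 200 + 200\right) \left(- \frac{1}{710181}\right) = \left(-540\right) 396 \left(- \frac{1}{710181}\right) = \left(-213840\right) \left(- \frac{1}{710181}\right) = \frac{7920}{26303}$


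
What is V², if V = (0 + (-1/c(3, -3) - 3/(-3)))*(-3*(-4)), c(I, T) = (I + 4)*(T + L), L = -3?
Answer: 7396/49 ≈ 150.94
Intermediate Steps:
c(I, T) = (-3 + T)*(4 + I) (c(I, T) = (I + 4)*(T - 3) = (4 + I)*(-3 + T) = (-3 + T)*(4 + I))
V = 86/7 (V = (0 + (-1/(-12 - 3*3 + 4*(-3) + 3*(-3)) - 3/(-3)))*(-3*(-4)) = (0 + (-1/(-12 - 9 - 12 - 9) - 3*(-⅓)))*12 = (0 + (-1/(-42) + 1))*12 = (0 + (-1*(-1/42) + 1))*12 = (0 + (1/42 + 1))*12 = (0 + 43/42)*12 = (43/42)*12 = 86/7 ≈ 12.286)
V² = (86/7)² = 7396/49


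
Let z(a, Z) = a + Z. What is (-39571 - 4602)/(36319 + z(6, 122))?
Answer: -44173/36447 ≈ -1.2120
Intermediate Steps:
z(a, Z) = Z + a
(-39571 - 4602)/(36319 + z(6, 122)) = (-39571 - 4602)/(36319 + (122 + 6)) = -44173/(36319 + 128) = -44173/36447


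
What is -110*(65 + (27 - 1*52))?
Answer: -4400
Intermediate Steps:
-110*(65 + (27 - 1*52)) = -110*(65 + (27 - 52)) = -110*(65 - 25) = -110*40 = -4400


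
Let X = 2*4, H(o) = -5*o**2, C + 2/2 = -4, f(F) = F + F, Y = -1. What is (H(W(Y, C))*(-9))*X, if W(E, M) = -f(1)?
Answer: 1440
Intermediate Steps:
f(F) = 2*F
C = -5 (C = -1 - 4 = -5)
W(E, M) = -2
X = 8
(H(W(Y, C))*(-9))*X = (-5*(-2)**2*(-9))*8 = (-5*4*(-9))*8 = -20*(-9)*8 = 180*8 = 1440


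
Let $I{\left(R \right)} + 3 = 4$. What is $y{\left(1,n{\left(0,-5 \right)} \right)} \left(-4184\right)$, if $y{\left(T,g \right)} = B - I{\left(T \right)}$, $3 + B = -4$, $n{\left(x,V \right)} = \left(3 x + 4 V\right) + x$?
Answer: $33472$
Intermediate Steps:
$I{\left(R \right)} = 1$ ($I{\left(R \right)} = -3 + 4 = 1$)
$n{\left(x,V \right)} = 4 V + 4 x$
$B = -7$ ($B = -3 - 4 = -7$)
$y{\left(T,g \right)} = -8$ ($y{\left(T,g \right)} = -7 - 1 = -8$)
$y{\left(1,n{\left(0,-5 \right)} \right)} \left(-4184\right) = \left(-8\right) \left(-4184\right) = 33472$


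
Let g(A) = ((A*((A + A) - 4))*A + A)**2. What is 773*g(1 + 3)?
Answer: 3574352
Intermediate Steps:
g(A) = (A + A**2*(-4 + 2*A))**2 (g(A) = ((A*(2*A - 4))*A + A)**2 = ((A*(-4 + 2*A))*A + A)**2 = (A**2*(-4 + 2*A) + A)**2 = (A + A**2*(-4 + 2*A))**2)
773*g(1 + 3) = 773*((1 + 3)**2*(1 - 4*(1 + 3) + 2*(1 + 3)**2)**2) = 773*(4**2*(1 - 4*4 + 2*4**2)**2) = 773*(16*(1 - 16 + 2*16)**2) = 773*(16*(1 - 16 + 32)**2) = 773*(16*17**2) = 773*(16*289) = 773*4624 = 3574352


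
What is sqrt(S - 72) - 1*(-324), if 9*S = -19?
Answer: 324 + I*sqrt(667)/3 ≈ 324.0 + 8.6088*I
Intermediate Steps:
S = -19/9 (S = (1/9)*(-19) = -19/9 ≈ -2.1111)
sqrt(S - 72) - 1*(-324) = sqrt(-19/9 - 72) - 1*(-324) = sqrt(-667/9) + 324 = I*sqrt(667)/3 + 324 = 324 + I*sqrt(667)/3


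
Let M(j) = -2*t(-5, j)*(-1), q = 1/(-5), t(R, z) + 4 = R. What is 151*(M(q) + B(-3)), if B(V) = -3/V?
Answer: -2567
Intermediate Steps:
t(R, z) = -4 + R
q = -⅕ (q = 1*(-⅕) = -⅕ ≈ -0.20000)
M(j) = -18 (M(j) = -2*(-4 - 5)*(-1) = -2*(-9)*(-1) = 18*(-1) = -18)
151*(M(q) + B(-3)) = 151*(-18 - 3/(-3)) = 151*(-18 - 3*(-⅓)) = 151*(-18 + 1) = 151*(-17) = -2567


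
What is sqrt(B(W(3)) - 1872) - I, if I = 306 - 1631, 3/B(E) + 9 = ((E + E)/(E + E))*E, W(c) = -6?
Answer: 1325 + I*sqrt(46805)/5 ≈ 1325.0 + 43.269*I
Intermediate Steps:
B(E) = 3/(-9 + E) (B(E) = 3/(-9 + ((E + E)/(E + E))*E) = 3/(-9 + ((2*E)/((2*E)))*E) = 3/(-9 + ((2*E)*(1/(2*E)))*E) = 3/(-9 + 1*E) = 3/(-9 + E))
I = -1325
sqrt(B(W(3)) - 1872) - I = sqrt(3/(-9 - 6) - 1872) - 1*(-1325) = sqrt(3/(-15) - 1872) + 1325 = sqrt(3*(-1/15) - 1872) + 1325 = sqrt(-1/5 - 1872) + 1325 = sqrt(-9361/5) + 1325 = I*sqrt(46805)/5 + 1325 = 1325 + I*sqrt(46805)/5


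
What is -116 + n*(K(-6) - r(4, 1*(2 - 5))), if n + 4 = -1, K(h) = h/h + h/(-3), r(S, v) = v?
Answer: -146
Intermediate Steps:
K(h) = 1 - h/3 (K(h) = 1 + h*(-⅓) = 1 - h/3)
n = -5 (n = -4 - 1 = -5)
-116 + n*(K(-6) - r(4, 1*(2 - 5))) = -116 - 5*((1 - ⅓*(-6)) - (2 - 5)) = -116 - 5*((1 + 2) - (-3)) = -116 - 5*(3 - 1*(-3)) = -116 - 5*(3 + 3) = -116 - 5*6 = -116 - 30 = -146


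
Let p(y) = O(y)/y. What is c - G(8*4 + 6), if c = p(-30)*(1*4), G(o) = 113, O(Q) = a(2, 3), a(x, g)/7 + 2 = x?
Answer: -113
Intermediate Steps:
a(x, g) = -14 + 7*x
O(Q) = 0 (O(Q) = -14 + 7*2 = -14 + 14 = 0)
p(y) = 0 (p(y) = 0/y = 0)
c = 0 (c = 0*(1*4) = 0*4 = 0)
c - G(8*4 + 6) = 0 - 1*113 = 0 - 113 = -113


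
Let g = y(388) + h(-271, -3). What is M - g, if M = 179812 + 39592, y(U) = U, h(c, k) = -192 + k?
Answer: 219211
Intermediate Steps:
g = 193 (g = 388 + (-192 - 3) = 388 - 195 = 193)
M = 219404
M - g = 219404 - 1*193 = 219404 - 193 = 219211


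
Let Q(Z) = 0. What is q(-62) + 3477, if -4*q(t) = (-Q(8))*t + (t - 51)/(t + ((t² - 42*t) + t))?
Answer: 87954305/25296 ≈ 3477.0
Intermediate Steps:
q(t) = -(-51 + t)/(4*(t² - 40*t)) (q(t) = -((-1*0)*t + (t - 51)/(t + ((t² - 42*t) + t)))/4 = -(0*t + (-51 + t)/(t + (t² - 41*t)))/4 = -(0 + (-51 + t)/(t² - 40*t))/4 = -(-51 + t)/(4*(t² - 40*t)))
q(-62) + 3477 = (¼)*(51 - 1*(-62))/(-62*(-40 - 62)) + 3477 = (¼)*(-1/62)*(51 + 62)/(-102) + 3477 = (¼)*(-1/62)*(-1/102)*113 + 3477 = 113/25296 + 3477 = 87954305/25296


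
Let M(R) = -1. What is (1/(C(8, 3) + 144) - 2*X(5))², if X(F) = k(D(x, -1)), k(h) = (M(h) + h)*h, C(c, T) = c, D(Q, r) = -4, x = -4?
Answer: 36954241/23104 ≈ 1599.5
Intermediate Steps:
k(h) = h*(-1 + h) (k(h) = (-1 + h)*h = h*(-1 + h))
X(F) = 20 (X(F) = -4*(-1 - 4) = -4*(-5) = 20)
(1/(C(8, 3) + 144) - 2*X(5))² = (1/(8 + 144) - 2*20)² = (1/152 - 40)² = (-6079/152)² = 36954241/23104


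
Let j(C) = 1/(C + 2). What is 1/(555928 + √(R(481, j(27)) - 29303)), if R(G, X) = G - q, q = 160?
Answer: 277964/154527985083 - I*√28982/309055970166 ≈ 1.7988e-6 - 5.5084e-10*I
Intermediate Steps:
j(C) = 1/(2 + C)
R(G, X) = -160 + G (R(G, X) = G - 1*160 = G - 160 = -160 + G)
1/(555928 + √(R(481, j(27)) - 29303)) = 1/(555928 + √((-160 + 481) - 29303)) = 1/(555928 + √(321 - 29303)) = 1/(555928 + √(-28982)) = 1/(555928 + I*√28982)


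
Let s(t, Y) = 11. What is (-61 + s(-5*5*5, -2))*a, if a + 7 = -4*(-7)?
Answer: -1050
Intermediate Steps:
a = 21 (a = -7 - 4*(-7) = -7 + 28 = 21)
(-61 + s(-5*5*5, -2))*a = (-61 + 11)*21 = -50*21 = -1050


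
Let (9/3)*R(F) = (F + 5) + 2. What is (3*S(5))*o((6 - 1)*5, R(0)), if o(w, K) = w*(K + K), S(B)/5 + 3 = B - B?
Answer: -5250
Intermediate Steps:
R(F) = 7/3 + F/3 (R(F) = ((F + 5) + 2)/3 = ((5 + F) + 2)/3 = (7 + F)/3 = 7/3 + F/3)
S(B) = -15 (S(B) = -15 + 5*(B - B) = -15 + 5*0 = -15 + 0 = -15)
o(w, K) = 2*K*w (o(w, K) = w*(2*K) = 2*K*w)
(3*S(5))*o((6 - 1)*5, R(0)) = (3*(-15))*(2*(7/3 + (1/3)*0)*((6 - 1)*5)) = -90*(7/3 + 0)*5*5 = -90*7*25/3 = -45*350/3 = -5250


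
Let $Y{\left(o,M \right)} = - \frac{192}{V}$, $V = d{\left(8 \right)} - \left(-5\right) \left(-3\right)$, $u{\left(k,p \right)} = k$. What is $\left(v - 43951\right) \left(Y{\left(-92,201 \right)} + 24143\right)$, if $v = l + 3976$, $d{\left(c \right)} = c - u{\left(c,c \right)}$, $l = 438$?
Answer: $- \frac{4775239323}{5} \approx -9.5505 \cdot 10^{8}$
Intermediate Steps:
$d{\left(c \right)} = 0$ ($d{\left(c \right)} = c - c = 0$)
$V = -15$ ($V = 0 - \left(-5\right) \left(-3\right) = 0 - 15 = -15$)
$Y{\left(o,M \right)} = \frac{64}{5}$ ($Y{\left(o,M \right)} = - \frac{192}{-15} = \left(-192\right) \left(- \frac{1}{15}\right) = \frac{64}{5}$)
$v = 4414$ ($v = 438 + 3976 = 4414$)
$\left(v - 43951\right) \left(Y{\left(-92,201 \right)} + 24143\right) = \left(4414 - 43951\right) \left(\frac{64}{5} + 24143\right) = \left(-39537\right) \frac{120779}{5} = - \frac{4775239323}{5}$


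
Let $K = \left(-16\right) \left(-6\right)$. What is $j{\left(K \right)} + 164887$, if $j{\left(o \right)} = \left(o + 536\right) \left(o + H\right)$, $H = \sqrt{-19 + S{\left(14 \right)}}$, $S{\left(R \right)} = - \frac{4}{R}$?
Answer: $225559 + \frac{1896 i \sqrt{105}}{7} \approx 2.2556 \cdot 10^{5} + 2775.5 i$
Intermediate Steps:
$K = 96$
$H = \frac{3 i \sqrt{105}}{7}$ ($H = \sqrt{-19 - \frac{4}{14}} = \sqrt{-19 - \frac{2}{7}} = \sqrt{- \frac{135}{7}} = \frac{3 i \sqrt{105}}{7} \approx 4.3915 i$)
$j{\left(o \right)} = \left(536 + o\right) \left(o + \frac{3 i \sqrt{105}}{7}\right)$ ($j{\left(o \right)} = \left(o + 536\right) \left(o + \frac{3 i \sqrt{105}}{7}\right) = \left(536 + o\right) \left(o + \frac{3 i \sqrt{105}}{7}\right)$)
$j{\left(K \right)} + 164887 = \left(96^{2} + 536 \cdot 96 + \frac{1608 i \sqrt{105}}{7} + \frac{3}{7} i 96 \sqrt{105}\right) + 164887 = \left(9216 + 51456 + \frac{1608 i \sqrt{105}}{7} + \frac{288 i \sqrt{105}}{7}\right) + 164887 = \left(60672 + \frac{1896 i \sqrt{105}}{7}\right) + 164887 = 225559 + \frac{1896 i \sqrt{105}}{7}$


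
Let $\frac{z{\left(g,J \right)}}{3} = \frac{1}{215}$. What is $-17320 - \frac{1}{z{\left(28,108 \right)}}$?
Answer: $- \frac{52175}{3} \approx -17392.0$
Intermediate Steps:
$z{\left(g,J \right)} = \frac{3}{215}$
$-17320 - \frac{1}{z{\left(28,108 \right)}} = -17320 - \frac{1}{\frac{3}{215}} = -17320 - \frac{215}{3} = - \frac{52175}{3}$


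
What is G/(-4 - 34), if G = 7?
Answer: -7/38 ≈ -0.18421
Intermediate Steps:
G/(-4 - 34) = 7/(-4 - 34) = 7/(-38) = -1/38*7 = -7/38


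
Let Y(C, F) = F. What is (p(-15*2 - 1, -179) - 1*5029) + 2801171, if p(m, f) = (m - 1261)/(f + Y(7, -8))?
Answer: 30757638/11 ≈ 2.7961e+6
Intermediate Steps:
p(m, f) = (-1261 + m)/(-8 + f) (p(m, f) = (m - 1261)/(f - 8) = (-1261 + m)/(-8 + f))
(p(-15*2 - 1, -179) - 1*5029) + 2801171 = ((-1261 + (-15*2 - 1))/(-8 - 179) - 1*5029) + 2801171 = ((-1261 + (-30 - 1))/(-187) - 5029) + 2801171 = (-(-1261 - 31)/187 - 5029) + 2801171 = (-1/187*(-1292) - 5029) + 2801171 = (76/11 - 5029) + 2801171 = -55243/11 + 2801171 = 30757638/11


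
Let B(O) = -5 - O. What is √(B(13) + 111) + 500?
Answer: 500 + √93 ≈ 509.64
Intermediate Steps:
√(B(13) + 111) + 500 = √((-5 - 1*13) + 111) + 500 = √((-5 - 13) + 111) + 500 = √(-18 + 111) + 500 = √93 + 500 = 500 + √93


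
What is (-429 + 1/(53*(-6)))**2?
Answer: 18611234929/101124 ≈ 1.8404e+5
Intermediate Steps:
(-429 + 1/(53*(-6)))**2 = (-429 + 1/(-318))**2 = (-429 - 1/318)**2 = (-136423/318)**2 = 18611234929/101124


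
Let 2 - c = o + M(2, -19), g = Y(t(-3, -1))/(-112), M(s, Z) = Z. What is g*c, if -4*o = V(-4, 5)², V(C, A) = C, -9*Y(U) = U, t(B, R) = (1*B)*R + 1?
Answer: 25/252 ≈ 0.099206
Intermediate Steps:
t(B, R) = 1 + B*R (t(B, R) = B*R + 1 = 1 + B*R)
Y(U) = -U/9
g = 1/252 (g = -(1 - 3*(-1))/9/(-112) = -(1 + 3)/9*(-1/112) = -⅑*4*(-1/112) = -4/9*(-1/112) = 1/252 ≈ 0.0039683)
o = -4 (o = -¼*(-4)² = -¼*16 = -4)
c = 25 (c = 2 - (-4 - 19) = 2 - 1*(-23) = 2 + 23 = 25)
g*c = (1/252)*25 = 25/252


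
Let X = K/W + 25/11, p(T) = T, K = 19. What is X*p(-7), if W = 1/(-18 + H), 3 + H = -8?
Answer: 42252/11 ≈ 3841.1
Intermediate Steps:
H = -11 (H = -3 - 8 = -11)
W = -1/29 (W = 1/(-18 - 11) = 1/(-29) = -1/29 ≈ -0.034483)
X = -6036/11 (X = 19/(-1/29) + 25/11 = 19*(-29) + 25*(1/11) = -551 + 25/11 = -6036/11 ≈ -548.73)
X*p(-7) = -6036/11*(-7) = 42252/11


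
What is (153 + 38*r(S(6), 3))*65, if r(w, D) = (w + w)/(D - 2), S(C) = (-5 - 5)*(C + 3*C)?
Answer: -1175655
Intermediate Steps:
S(C) = -40*C
r(w, D) = 2*w/(-2 + D) (r(w, D) = (2*w)/(-2 + D) = 2*w/(-2 + D))
(153 + 38*r(S(6), 3))*65 = (153 + 38*(2*(-40*6)/(-2 + 3)))*65 = (153 + 38*(2*(-240)/1))*65 = (153 + 38*(2*(-240)*1))*65 = (153 + 38*(-480))*65 = (153 - 18240)*65 = -18087*65 = -1175655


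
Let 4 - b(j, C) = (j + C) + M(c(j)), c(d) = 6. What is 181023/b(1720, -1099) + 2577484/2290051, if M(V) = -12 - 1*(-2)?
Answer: -412987369385/1390060957 ≈ -297.10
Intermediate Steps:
M(V) = -10 (M(V) = -12 + 2 = -10)
b(j, C) = 14 - C - j (b(j, C) = 4 - ((j + C) - 10) = 4 - ((C + j) - 10) = 4 - (-10 + C + j) = 4 + (10 - C - j) = 14 - C - j)
181023/b(1720, -1099) + 2577484/2290051 = 181023/(14 - 1*(-1099) - 1*1720) + 2577484/2290051 = 181023/(14 + 1099 - 1720) + 2577484*(1/2290051) = 181023/(-607) + 2577484/2290051 = 181023*(-1/607) + 2577484/2290051 = -181023/607 + 2577484/2290051 = -412987369385/1390060957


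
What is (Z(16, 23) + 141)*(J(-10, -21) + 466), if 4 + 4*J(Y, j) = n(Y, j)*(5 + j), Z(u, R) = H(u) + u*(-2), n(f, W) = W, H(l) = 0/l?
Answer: 59841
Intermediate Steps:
H(l) = 0
Z(u, R) = -2*u (Z(u, R) = 0 + u*(-2) = 0 - 2*u = -2*u)
J(Y, j) = -1 + j*(5 + j)/4 (J(Y, j) = -1 + (j*(5 + j))/4 = -1 + j*(5 + j)/4)
(Z(16, 23) + 141)*(J(-10, -21) + 466) = (-2*16 + 141)*((-1 + (¼)*(-21)² + (5/4)*(-21)) + 466) = (-32 + 141)*((-1 + (¼)*441 - 105/4) + 466) = 109*((-1 + 441/4 - 105/4) + 466) = 109*(83 + 466) = 109*549 = 59841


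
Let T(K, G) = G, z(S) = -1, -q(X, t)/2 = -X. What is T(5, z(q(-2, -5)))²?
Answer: 1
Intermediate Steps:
q(X, t) = 2*X (q(X, t) = -(-2)*X = 2*X)
T(5, z(q(-2, -5)))² = (-1)² = 1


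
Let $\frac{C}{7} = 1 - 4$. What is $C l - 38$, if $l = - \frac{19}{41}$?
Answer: $- \frac{1159}{41} \approx -28.268$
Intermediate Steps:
$C = -21$ ($C = 7 \left(1 - 4\right) = 7 \left(-3\right) = -21$)
$l = - \frac{19}{41}$ ($l = \left(-19\right) \frac{1}{41} = - \frac{19}{41} \approx -0.46341$)
$C l - 38 = \left(-21\right) \left(- \frac{19}{41}\right) - 38 = \frac{399}{41} - 38 = - \frac{1159}{41}$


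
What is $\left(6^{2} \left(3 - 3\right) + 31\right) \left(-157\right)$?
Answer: $-4867$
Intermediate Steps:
$\left(6^{2} \left(3 - 3\right) + 31\right) \left(-157\right) = \left(36 \cdot 0 + 31\right) \left(-157\right) = \left(0 + 31\right) \left(-157\right) = 31 \left(-157\right) = -4867$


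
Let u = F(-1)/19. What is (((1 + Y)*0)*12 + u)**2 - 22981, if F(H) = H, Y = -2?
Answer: -8296140/361 ≈ -22981.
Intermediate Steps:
u = -1/19 ≈ -0.052632
(((1 + Y)*0)*12 + u)**2 - 22981 = (((1 - 2)*0)*12 - 1/19)**2 - 22981 = (-1*0*12 - 1/19)**2 - 22981 = (0*12 - 1/19)**2 - 22981 = (0 - 1/19)**2 - 22981 = (-1/19)**2 - 22981 = 1/361 - 22981 = -8296140/361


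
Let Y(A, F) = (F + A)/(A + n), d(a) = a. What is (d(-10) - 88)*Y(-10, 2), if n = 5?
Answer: -784/5 ≈ -156.80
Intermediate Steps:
Y(A, F) = (A + F)/(5 + A) (Y(A, F) = (F + A)/(A + 5) = (A + F)/(5 + A))
(d(-10) - 88)*Y(-10, 2) = (-10 - 88)*((-10 + 2)/(5 - 10)) = -98*(-8)/(-5) = -(-98)*(-8)/5 = -98*8/5 = -784/5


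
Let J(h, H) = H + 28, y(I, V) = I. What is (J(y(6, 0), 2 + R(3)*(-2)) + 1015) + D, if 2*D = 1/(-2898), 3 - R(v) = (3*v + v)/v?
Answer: 6068411/5796 ≈ 1047.0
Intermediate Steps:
R(v) = -1 (R(v) = 3 - (3*v + v)/v = 3 - 4*v/v = 3 - 1*4 = 3 - 4 = -1)
D = -1/5796 (D = (½)/(-2898) = (½)*(-1/2898) = -1/5796 ≈ -0.00017253)
J(h, H) = 28 + H
(J(y(6, 0), 2 + R(3)*(-2)) + 1015) + D = ((28 + (2 - 1*(-2))) + 1015) - 1/5796 = ((28 + (2 + 2)) + 1015) - 1/5796 = ((28 + 4) + 1015) - 1/5796 = (32 + 1015) - 1/5796 = 1047 - 1/5796 = 6068411/5796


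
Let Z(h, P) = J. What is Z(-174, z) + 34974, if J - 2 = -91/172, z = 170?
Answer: 6015781/172 ≈ 34976.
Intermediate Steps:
J = 253/172 (J = 2 - 91/172 = 253/172 ≈ 1.4709)
Z(h, P) = 253/172
Z(-174, z) + 34974 = 253/172 + 34974 = 6015781/172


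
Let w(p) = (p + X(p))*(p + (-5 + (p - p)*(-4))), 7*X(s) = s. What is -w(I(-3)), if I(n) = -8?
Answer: -832/7 ≈ -118.86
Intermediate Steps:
X(s) = s/7
w(p) = 8*p*(-5 + p)/7 (w(p) = (p + p/7)*(p + (-5 + (p - p)*(-4))) = (8*p/7)*(p + (-5 + 0*(-4))) = (8*p/7)*(p + (-5 + 0)) = (8*p/7)*(p - 5) = (8*p/7)*(-5 + p) = 8*p*(-5 + p)/7)
-w(I(-3)) = -8*(-8)*(-5 - 8)/7 = -8*(-8)*(-13)/7 = -1*832/7 = -832/7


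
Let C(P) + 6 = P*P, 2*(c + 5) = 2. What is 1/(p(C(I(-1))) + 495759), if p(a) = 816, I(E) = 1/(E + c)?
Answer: 1/496575 ≈ 2.0138e-6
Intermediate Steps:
c = -4 (c = -5 + (1/2)*2 = -5 + 1 = -4)
I(E) = 1/(-4 + E) (I(E) = 1/(E - 4) = 1/(-4 + E))
C(P) = -6 + P**2 (C(P) = -6 + P*P = -6 + P**2)
1/(p(C(I(-1))) + 495759) = 1/(816 + 495759) = 1/496575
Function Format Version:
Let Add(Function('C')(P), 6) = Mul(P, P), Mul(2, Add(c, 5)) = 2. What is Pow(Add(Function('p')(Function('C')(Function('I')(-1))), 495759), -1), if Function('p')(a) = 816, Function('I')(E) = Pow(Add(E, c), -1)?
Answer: Rational(1, 496575) ≈ 2.0138e-6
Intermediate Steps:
c = -4 (c = Add(-5, Mul(Rational(1, 2), 2)) = Add(-5, 1) = -4)
Function('I')(E) = Pow(Add(-4, E), -1) (Function('I')(E) = Pow(Add(E, -4), -1) = Pow(Add(-4, E), -1))
Function('C')(P) = Add(-6, Pow(P, 2)) (Function('C')(P) = Add(-6, Mul(P, P)) = Add(-6, Pow(P, 2)))
Pow(Add(Function('p')(Function('C')(Function('I')(-1))), 495759), -1) = Pow(Add(816, 495759), -1) = Pow(496575, -1) = Rational(1, 496575)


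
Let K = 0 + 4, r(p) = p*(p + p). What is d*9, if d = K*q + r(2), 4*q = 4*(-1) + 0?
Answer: 36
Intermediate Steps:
r(p) = 2*p**2 (r(p) = p*(2*p) = 2*p**2)
K = 4
q = -1 (q = (4*(-1) + 0)/4 = (-4 + 0)/4 = (1/4)*(-4) = -1)
d = 4 (d = 4*(-1) + 2*2**2 = -4 + 2*4 = -4 + 8 = 4)
d*9 = 4*9 = 36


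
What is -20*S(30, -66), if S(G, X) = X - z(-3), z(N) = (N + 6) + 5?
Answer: 1480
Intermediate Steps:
z(N) = 11 + N (z(N) = (6 + N) + 5 = 11 + N)
S(G, X) = -8 + X (S(G, X) = X - (11 - 3) = X - 1*8 = X - 8 = -8 + X)
-20*S(30, -66) = -20*(-8 - 66) = -20*(-74) = 1480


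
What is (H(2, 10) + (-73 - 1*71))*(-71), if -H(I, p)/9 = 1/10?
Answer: 102879/10 ≈ 10288.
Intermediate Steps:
H(I, p) = -9/10
(H(2, 10) + (-73 - 1*71))*(-71) = (-9/10 + (-73 - 1*71))*(-71) = (-9/10 + (-73 - 71))*(-71) = (-9/10 - 144)*(-71) = -1449/10*(-71) = 102879/10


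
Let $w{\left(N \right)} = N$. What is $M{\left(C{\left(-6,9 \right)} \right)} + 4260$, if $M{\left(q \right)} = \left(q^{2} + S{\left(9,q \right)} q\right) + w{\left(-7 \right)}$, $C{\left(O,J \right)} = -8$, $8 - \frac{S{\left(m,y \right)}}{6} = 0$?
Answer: $3933$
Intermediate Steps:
$S{\left(m,y \right)} = 48$ ($S{\left(m,y \right)} = 48 - 0 = 48 + 0 = 48$)
$M{\left(q \right)} = -7 + q^{2} + 48 q$ ($M{\left(q \right)} = \left(q^{2} + 48 q\right) - 7 = -7 + q^{2} + 48 q$)
$M{\left(C{\left(-6,9 \right)} \right)} + 4260 = \left(-7 + \left(-8\right)^{2} + 48 \left(-8\right)\right) + 4260 = \left(-7 + 64 - 384\right) + 4260 = -327 + 4260 = 3933$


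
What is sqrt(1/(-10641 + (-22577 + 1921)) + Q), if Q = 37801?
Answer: 2*sqrt(9256540742778)/31297 ≈ 194.42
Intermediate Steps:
sqrt(1/(-10641 + (-22577 + 1921)) + Q) = sqrt(1/(-10641 + (-22577 + 1921)) + 37801) = sqrt(1/(-10641 - 20656) + 37801) = sqrt(1/(-31297) + 37801) = sqrt(-1/31297 + 37801) = sqrt(1183057896/31297) = 2*sqrt(9256540742778)/31297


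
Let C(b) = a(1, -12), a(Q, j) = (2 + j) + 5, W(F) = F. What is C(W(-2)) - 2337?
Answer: -2342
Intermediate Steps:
a(Q, j) = 7 + j
C(b) = -5 (C(b) = 7 - 12 = -5)
C(W(-2)) - 2337 = -5 - 2337 = -2342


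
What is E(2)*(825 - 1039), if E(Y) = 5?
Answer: -1070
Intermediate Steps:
E(2)*(825 - 1039) = 5*(825 - 1039) = 5*(-214) = -1070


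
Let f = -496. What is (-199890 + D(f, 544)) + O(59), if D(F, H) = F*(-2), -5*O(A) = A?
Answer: -994549/5 ≈ -1.9891e+5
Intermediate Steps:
O(A) = -A/5
D(F, H) = -2*F
(-199890 + D(f, 544)) + O(59) = (-199890 - 2*(-496)) - 1/5*59 = (-199890 + 992) - 59/5 = -198898 - 59/5 = -994549/5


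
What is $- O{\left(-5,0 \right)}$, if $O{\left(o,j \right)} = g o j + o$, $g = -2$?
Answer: $5$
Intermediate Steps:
$O{\left(o,j \right)} = o - 2 j o$ ($O{\left(o,j \right)} = - 2 o j + o = - 2 j o + o = o - 2 j o$)
$- O{\left(-5,0 \right)} = - \left(-5\right) \left(1 - 0\right) = - \left(-5\right) \left(1 + 0\right) = - \left(-5\right) 1 = \left(-1\right) \left(-5\right) = 5$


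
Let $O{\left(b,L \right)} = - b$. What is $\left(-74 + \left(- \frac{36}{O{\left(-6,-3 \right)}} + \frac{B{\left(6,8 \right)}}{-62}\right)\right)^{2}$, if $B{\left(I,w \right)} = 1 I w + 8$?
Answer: $\frac{6290064}{961} \approx 6545.3$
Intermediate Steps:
$B{\left(I,w \right)} = 8 + I w$ ($B{\left(I,w \right)} = I w + 8 = 8 + I w$)
$\left(-74 + \left(- \frac{36}{O{\left(-6,-3 \right)}} + \frac{B{\left(6,8 \right)}}{-62}\right)\right)^{2} = \left(-74 - \left(6 - \frac{8 + 6 \cdot 8}{-62}\right)\right)^{2} = \left(-74 - \left(6 - \left(8 + 48\right) \left(- \frac{1}{62}\right)\right)\right)^{2} = \left(-74 + \left(\left(-36\right) \frac{1}{6} + 56 \left(- \frac{1}{62}\right)\right)\right)^{2} = \left(-74 - \frac{214}{31}\right)^{2} = \left(- \frac{2508}{31}\right)^{2} = \frac{6290064}{961}$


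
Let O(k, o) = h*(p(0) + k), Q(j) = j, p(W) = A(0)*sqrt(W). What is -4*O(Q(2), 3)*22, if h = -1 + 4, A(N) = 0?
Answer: -528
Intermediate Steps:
p(W) = 0 (p(W) = 0*sqrt(W) = 0)
h = 3
O(k, o) = 3*k (O(k, o) = 3*(0 + k) = 3*k)
-4*O(Q(2), 3)*22 = -12*2*22 = -4*6*22 = -24*22 = -528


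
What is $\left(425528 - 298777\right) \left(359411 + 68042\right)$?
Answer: $54180095203$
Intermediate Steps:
$\left(425528 - 298777\right) \left(359411 + 68042\right) = 126751 \cdot 427453 = 54180095203$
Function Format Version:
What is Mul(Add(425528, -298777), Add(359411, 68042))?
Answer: 54180095203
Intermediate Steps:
Mul(Add(425528, -298777), Add(359411, 68042)) = Mul(126751, 427453) = 54180095203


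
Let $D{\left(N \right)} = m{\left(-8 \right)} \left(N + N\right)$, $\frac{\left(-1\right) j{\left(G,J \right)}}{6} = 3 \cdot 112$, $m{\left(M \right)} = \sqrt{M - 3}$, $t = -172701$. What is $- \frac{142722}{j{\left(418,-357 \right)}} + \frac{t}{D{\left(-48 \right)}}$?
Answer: $\frac{7929}{112} - \frac{57567 i \sqrt{11}}{352} \approx 70.795 - 542.41 i$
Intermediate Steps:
$m{\left(M \right)} = \sqrt{-3 + M}$
$j{\left(G,J \right)} = -2016$ ($j{\left(G,J \right)} = - 6 \cdot 3 \cdot 112 = \left(-6\right) 336 = -2016$)
$D{\left(N \right)} = 2 i N \sqrt{11}$ ($D{\left(N \right)} = \sqrt{-3 - 8} \left(N + N\right) = \sqrt{-11} \cdot 2 N = i \sqrt{11} \cdot 2 N = 2 i N \sqrt{11}$)
$- \frac{142722}{j{\left(418,-357 \right)}} + \frac{t}{D{\left(-48 \right)}} = - \frac{142722}{-2016} - \frac{172701}{2 i \left(-48\right) \sqrt{11}} = \left(-142722\right) \left(- \frac{1}{2016}\right) - \frac{172701}{\left(-96\right) i \sqrt{11}} = \frac{7929}{112} - 172701 \frac{i \sqrt{11}}{1056} = \frac{7929}{112} - \frac{57567 i \sqrt{11}}{352}$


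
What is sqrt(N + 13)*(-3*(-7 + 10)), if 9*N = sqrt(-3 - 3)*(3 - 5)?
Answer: -3*sqrt(117 - 2*I*sqrt(6)) ≈ -32.457 + 0.67922*I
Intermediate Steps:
N = -2*I*sqrt(6)/9 (N = (sqrt(-3 - 3)*(3 - 5))/9 = (sqrt(-6)*(-2))/9 = ((I*sqrt(6))*(-2))/9 = (-2*I*sqrt(6))/9 = -2*I*sqrt(6)/9 ≈ -0.54433*I)
sqrt(N + 13)*(-3*(-7 + 10)) = sqrt(-2*I*sqrt(6)/9 + 13)*(-3*(-7 + 10)) = sqrt(13 - 2*I*sqrt(6)/9)*(-3*3) = sqrt(13 - 2*I*sqrt(6)/9)*(-9) = -9*sqrt(13 - 2*I*sqrt(6)/9)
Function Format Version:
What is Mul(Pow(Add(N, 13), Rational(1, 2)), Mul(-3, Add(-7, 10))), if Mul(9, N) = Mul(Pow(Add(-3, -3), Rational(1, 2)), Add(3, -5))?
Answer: Mul(-3, Pow(Add(117, Mul(-2, I, Pow(6, Rational(1, 2)))), Rational(1, 2))) ≈ Add(-32.457, Mul(0.67922, I))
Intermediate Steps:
N = Mul(Rational(-2, 9), I, Pow(6, Rational(1, 2))) (N = Mul(Rational(1, 9), Mul(Pow(Add(-3, -3), Rational(1, 2)), Add(3, -5))) = Mul(Rational(1, 9), Mul(Pow(-6, Rational(1, 2)), -2)) = Mul(Rational(1, 9), Mul(Mul(I, Pow(6, Rational(1, 2))), -2)) = Mul(Rational(1, 9), Mul(-2, I, Pow(6, Rational(1, 2)))) = Mul(Rational(-2, 9), I, Pow(6, Rational(1, 2))) ≈ Mul(-0.54433, I))
Mul(Pow(Add(N, 13), Rational(1, 2)), Mul(-3, Add(-7, 10))) = Mul(Pow(Add(Mul(Rational(-2, 9), I, Pow(6, Rational(1, 2))), 13), Rational(1, 2)), Mul(-3, Add(-7, 10))) = Mul(Pow(Add(13, Mul(Rational(-2, 9), I, Pow(6, Rational(1, 2)))), Rational(1, 2)), Mul(-3, 3)) = Mul(Pow(Add(13, Mul(Rational(-2, 9), I, Pow(6, Rational(1, 2)))), Rational(1, 2)), -9) = Mul(-9, Pow(Add(13, Mul(Rational(-2, 9), I, Pow(6, Rational(1, 2)))), Rational(1, 2)))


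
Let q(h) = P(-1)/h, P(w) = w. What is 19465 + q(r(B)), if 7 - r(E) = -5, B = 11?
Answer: 233579/12 ≈ 19465.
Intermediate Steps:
r(E) = 12 (r(E) = 7 - 1*(-5) = 7 + 5 = 12)
q(h) = -1/h
19465 + q(r(B)) = 19465 - 1/12 = 233579/12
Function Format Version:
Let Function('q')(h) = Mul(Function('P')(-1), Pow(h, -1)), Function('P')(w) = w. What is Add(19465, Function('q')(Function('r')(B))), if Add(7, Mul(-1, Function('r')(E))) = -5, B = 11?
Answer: Rational(233579, 12) ≈ 19465.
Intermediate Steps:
Function('r')(E) = 12 (Function('r')(E) = Add(7, Mul(-1, -5)) = Add(7, 5) = 12)
Function('q')(h) = Mul(-1, Pow(h, -1))
Add(19465, Function('q')(Function('r')(B))) = Add(19465, Mul(-1, Pow(12, -1))) = Add(19465, Mul(-1, Rational(1, 12))) = Add(19465, Rational(-1, 12)) = Rational(233579, 12)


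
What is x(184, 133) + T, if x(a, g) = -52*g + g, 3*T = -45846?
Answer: -22065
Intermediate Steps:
T = -15282 (T = (⅓)*(-45846) = -15282)
x(a, g) = -51*g
x(184, 133) + T = -51*133 - 15282 = -6783 - 15282 = -22065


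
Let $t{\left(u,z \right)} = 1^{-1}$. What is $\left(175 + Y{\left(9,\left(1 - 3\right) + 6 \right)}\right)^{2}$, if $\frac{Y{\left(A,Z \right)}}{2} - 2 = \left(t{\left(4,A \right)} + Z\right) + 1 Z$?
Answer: $38809$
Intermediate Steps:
$t{\left(u,z \right)} = 1$
$Y{\left(A,Z \right)} = 6 + 4 Z$ ($Y{\left(A,Z \right)} = 4 + 2 \left(\left(1 + Z\right) + 1 Z\right) = 4 + 2 \left(\left(1 + Z\right) + Z\right) = 4 + 2 \left(1 + 2 Z\right) = 4 + \left(2 + 4 Z\right) = 6 + 4 Z$)
$\left(175 + Y{\left(9,\left(1 - 3\right) + 6 \right)}\right)^{2} = \left(175 + \left(6 + 4 \left(\left(1 - 3\right) + 6\right)\right)\right)^{2} = \left(175 + \left(6 + 4 \left(-2 + 6\right)\right)\right)^{2} = \left(175 + \left(6 + 4 \cdot 4\right)\right)^{2} = \left(175 + \left(6 + 16\right)\right)^{2} = \left(175 + 22\right)^{2} = 197^{2} = 38809$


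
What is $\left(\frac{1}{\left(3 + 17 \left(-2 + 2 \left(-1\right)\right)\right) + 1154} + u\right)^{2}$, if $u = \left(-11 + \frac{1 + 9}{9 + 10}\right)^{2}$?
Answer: $\frac{1859838938222500}{154550410641} \approx 12034.0$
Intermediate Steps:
$u = \frac{39601}{361}$ ($u = \left(-11 + \frac{10}{19}\right)^{2} = \left(- \frac{199}{19}\right)^{2} = \frac{39601}{361} \approx 109.7$)
$\left(\frac{1}{\left(3 + 17 \left(-2 + 2 \left(-1\right)\right)\right) + 1154} + u\right)^{2} = \left(\frac{1}{\left(3 + 17 \left(-2 + 2 \left(-1\right)\right)\right) + 1154} + \frac{39601}{361}\right)^{2} = \left(\frac{1}{\left(3 + 17 \left(-2 - 2\right)\right) + 1154} + \frac{39601}{361}\right)^{2} = \left(\frac{1}{\left(3 + 17 \left(-4\right)\right) + 1154} + \frac{39601}{361}\right)^{2} = \left(\frac{1}{\left(3 - 68\right) + 1154} + \frac{39601}{361}\right)^{2} = \left(\frac{1}{-65 + 1154} + \frac{39601}{361}\right)^{2} = \left(\frac{1}{1089} + \frac{39601}{361}\right)^{2} = \left(\frac{43125850}{393129}\right)^{2} = \frac{1859838938222500}{154550410641}$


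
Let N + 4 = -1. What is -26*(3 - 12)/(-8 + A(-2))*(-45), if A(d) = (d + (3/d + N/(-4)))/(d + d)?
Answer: 168480/119 ≈ 1415.8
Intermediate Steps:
N = -5 (N = -4 - 1 = -5)
A(d) = (5/4 + d + 3/d)/(2*d) (A(d) = (d + (3/d - 5/(-4)))/(d + d) = (d + (3/d - 5*(-¼)))/((2*d)) = (d + (3/d + 5/4))*(1/(2*d)) = (d + (5/4 + 3/d))*(1/(2*d)) = (5/4 + d + 3/d)*(1/(2*d)) = (5/4 + d + 3/d)/(2*d))
-26*(3 - 12)/(-8 + A(-2))*(-45) = -26*(3 - 12)/(-8 + (⅛)*(12 + 4*(-2)² + 5*(-2))/(-2)²)*(-45) = -(-234)/(-8 + (⅛)*(¼)*(12 + 4*4 - 10))*(-45) = -(-234)/(-8 + (⅛)*(¼)*(12 + 16 - 10))*(-45) = -(-234)/(-8 + (⅛)*(¼)*18)*(-45) = -(-234)/(-8 + 9/16)*(-45) = -(-234)/(-119/16)*(-45) = -(-234)*(-16)/119*(-45) = -26*144/119*(-45) = -3744/119*(-45) = 168480/119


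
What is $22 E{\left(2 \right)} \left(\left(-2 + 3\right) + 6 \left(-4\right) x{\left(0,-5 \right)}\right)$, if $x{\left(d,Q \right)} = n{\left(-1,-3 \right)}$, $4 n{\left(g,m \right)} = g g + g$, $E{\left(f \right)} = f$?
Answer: $44$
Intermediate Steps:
$n{\left(g,m \right)} = \frac{g}{4} + \frac{g^{2}}{4}$ ($n{\left(g,m \right)} = \frac{g g + g}{4} = \frac{g^{2} + g}{4} = \frac{g + g^{2}}{4} = \frac{g}{4} + \frac{g^{2}}{4}$)
$x{\left(d,Q \right)} = 0$ ($x{\left(d,Q \right)} = \frac{1}{4} \left(-1\right) \left(1 - 1\right) = \frac{1}{4} \left(-1\right) 0 = 0$)
$22 E{\left(2 \right)} \left(\left(-2 + 3\right) + 6 \left(-4\right) x{\left(0,-5 \right)}\right) = 22 \cdot 2 \left(\left(-2 + 3\right) + 6 \left(-4\right) 0\right) = 44 \left(1 - 0\right) = 44 \left(1 + 0\right) = 44 \cdot 1 = 44$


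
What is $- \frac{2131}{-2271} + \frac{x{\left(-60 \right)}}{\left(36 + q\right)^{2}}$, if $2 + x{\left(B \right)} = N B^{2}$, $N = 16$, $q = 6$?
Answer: $\frac{22427357}{667674} \approx 33.59$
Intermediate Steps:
$x{\left(B \right)} = -2 + 16 B^{2}$
$- \frac{2131}{-2271} + \frac{x{\left(-60 \right)}}{\left(36 + q\right)^{2}} = - \frac{2131}{-2271} + \frac{-2 + 16 \left(-60\right)^{2}}{\left(36 + 6\right)^{2}} = \left(-2131\right) \left(- \frac{1}{2271}\right) + \frac{-2 + 16 \cdot 3600}{42^{2}} = \frac{2131}{2271} + \frac{-2 + 57600}{1764} = \frac{2131}{2271} + 57598 \cdot \frac{1}{1764} = \frac{2131}{2271} + \frac{28799}{882} = \frac{22427357}{667674}$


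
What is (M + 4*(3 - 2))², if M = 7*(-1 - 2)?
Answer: 289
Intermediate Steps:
M = -21 (M = 7*(-3) = -21)
(M + 4*(3 - 2))² = (-21 + 4*(3 - 2))² = (-21 + 4*1)² = (-21 + 4)² = (-17)² = 289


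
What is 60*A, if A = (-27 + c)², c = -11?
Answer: 86640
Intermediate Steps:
A = 1444 (A = (-27 - 11)² = (-38)² = 1444)
60*A = 60*1444 = 86640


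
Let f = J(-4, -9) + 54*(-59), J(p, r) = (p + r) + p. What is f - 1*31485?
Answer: -34688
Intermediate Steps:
J(p, r) = r + 2*p
f = -3203 (f = (-9 + 2*(-4)) + 54*(-59) = (-9 - 8) - 3186 = -17 - 3186 = -3203)
f - 1*31485 = -3203 - 1*31485 = -3203 - 31485 = -34688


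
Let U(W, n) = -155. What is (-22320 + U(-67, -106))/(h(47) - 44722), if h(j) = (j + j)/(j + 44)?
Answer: 2045225/4069608 ≈ 0.50256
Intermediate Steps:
h(j) = 2*j/(44 + j) (h(j) = (2*j)/(44 + j) = 2*j/(44 + j))
(-22320 + U(-67, -106))/(h(47) - 44722) = (-22320 - 155)/(2*47/(44 + 47) - 44722) = -22475/(2*47/91 - 44722) = -22475/(2*47*(1/91) - 44722) = -22475/(94/91 - 44722) = -22475/(-4069608/91) = -22475*(-91/4069608) = 2045225/4069608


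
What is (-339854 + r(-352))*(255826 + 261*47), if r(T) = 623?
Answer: -90945456483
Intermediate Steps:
(-339854 + r(-352))*(255826 + 261*47) = (-339854 + 623)*(255826 + 261*47) = -339231*(255826 + 12267) = -339231*268093 = -90945456483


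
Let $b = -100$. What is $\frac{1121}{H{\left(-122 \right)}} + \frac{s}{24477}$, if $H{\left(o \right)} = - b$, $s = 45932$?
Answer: $\frac{32031917}{2447700} \approx 13.087$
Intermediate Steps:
$H{\left(o \right)} = 100$ ($H{\left(o \right)} = \left(-1\right) \left(-100\right) = 100$)
$\frac{1121}{H{\left(-122 \right)}} + \frac{s}{24477} = \frac{1121}{100} + \frac{45932}{24477} = \frac{32031917}{2447700}$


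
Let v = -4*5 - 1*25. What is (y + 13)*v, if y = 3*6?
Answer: -1395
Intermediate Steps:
v = -45 (v = -20 - 25 = -45)
y = 18
(y + 13)*v = (18 + 13)*(-45) = 31*(-45) = -1395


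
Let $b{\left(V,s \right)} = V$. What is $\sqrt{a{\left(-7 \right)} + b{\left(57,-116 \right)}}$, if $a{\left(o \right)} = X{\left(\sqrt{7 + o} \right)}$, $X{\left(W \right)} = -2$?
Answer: $\sqrt{55} \approx 7.4162$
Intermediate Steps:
$a{\left(o \right)} = -2$
$\sqrt{a{\left(-7 \right)} + b{\left(57,-116 \right)}} = \sqrt{-2 + 57} = \sqrt{55}$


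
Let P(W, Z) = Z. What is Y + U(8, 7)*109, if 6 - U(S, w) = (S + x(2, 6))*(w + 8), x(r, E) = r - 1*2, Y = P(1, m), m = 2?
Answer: -12424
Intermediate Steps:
Y = 2
x(r, E) = -2 + r (x(r, E) = r - 2 = -2 + r)
U(S, w) = 6 - S*(8 + w) (U(S, w) = 6 - (S + (-2 + 2))*(w + 8) = 6 - (S + 0)*(8 + w) = 6 - S*(8 + w))
Y + U(8, 7)*109 = 2 + (6 - 8*8 - 1*8*7)*109 = 2 + (6 - 64 - 56)*109 = 2 - 114*109 = 2 - 12426 = -12424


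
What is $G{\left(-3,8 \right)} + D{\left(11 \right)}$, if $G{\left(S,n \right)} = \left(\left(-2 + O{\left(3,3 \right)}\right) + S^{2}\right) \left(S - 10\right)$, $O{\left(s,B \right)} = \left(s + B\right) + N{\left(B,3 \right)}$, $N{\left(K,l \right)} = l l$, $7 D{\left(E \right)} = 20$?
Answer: $- \frac{1982}{7} \approx -283.14$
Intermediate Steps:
$D{\left(E \right)} = \frac{20}{7}$ ($D{\left(E \right)} = \frac{1}{7} \cdot 20 = \frac{20}{7}$)
$N{\left(K,l \right)} = l^{2}$
$O{\left(s,B \right)} = 9 + B + s$ ($O{\left(s,B \right)} = \left(s + B\right) + 3^{2} = \left(B + s\right) + 9 = 9 + B + s$)
$G{\left(S,n \right)} = \left(-10 + S\right) \left(13 + S^{2}\right)$ ($G{\left(S,n \right)} = \left(\left(-2 + \left(9 + 3 + 3\right)\right) + S^{2}\right) \left(S - 10\right) = \left(\left(-2 + 15\right) + S^{2}\right) \left(-10 + S\right) = \left(13 + S^{2}\right) \left(-10 + S\right) = \left(-10 + S\right) \left(13 + S^{2}\right)$)
$G{\left(-3,8 \right)} + D{\left(11 \right)} = \left(-130 + \left(-3\right)^{3} - 10 \left(-3\right)^{2} + 13 \left(-3\right)\right) + \frac{20}{7} = \left(-130 - 27 - 90 - 39\right) + \frac{20}{7} = -286 + \frac{20}{7} = - \frac{1982}{7}$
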